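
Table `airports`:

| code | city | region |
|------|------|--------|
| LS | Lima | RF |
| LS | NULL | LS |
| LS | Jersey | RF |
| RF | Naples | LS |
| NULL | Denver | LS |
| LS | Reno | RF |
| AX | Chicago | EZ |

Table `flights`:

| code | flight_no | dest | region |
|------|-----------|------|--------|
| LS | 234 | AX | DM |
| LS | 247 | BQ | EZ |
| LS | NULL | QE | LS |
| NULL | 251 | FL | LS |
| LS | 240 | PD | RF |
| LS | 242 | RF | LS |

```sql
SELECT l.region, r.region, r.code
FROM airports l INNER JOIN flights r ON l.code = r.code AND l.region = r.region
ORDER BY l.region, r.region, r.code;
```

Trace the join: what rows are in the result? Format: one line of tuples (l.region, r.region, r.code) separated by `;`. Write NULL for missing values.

INNER JOIN keeps only pairs where the ON condition holds.
Matching on l.code = r.code AND l.region = r.region. A NULL in a compared column never satisfies the condition.
Matched pairs: 5.

(LS, LS, LS); (LS, LS, LS); (RF, RF, LS); (RF, RF, LS); (RF, RF, LS)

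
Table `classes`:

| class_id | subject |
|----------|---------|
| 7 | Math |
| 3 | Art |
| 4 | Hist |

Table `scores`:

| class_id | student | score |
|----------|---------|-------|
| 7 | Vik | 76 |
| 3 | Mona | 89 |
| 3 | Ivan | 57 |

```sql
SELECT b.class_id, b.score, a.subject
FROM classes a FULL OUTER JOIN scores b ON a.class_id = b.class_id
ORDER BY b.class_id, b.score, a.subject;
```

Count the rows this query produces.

4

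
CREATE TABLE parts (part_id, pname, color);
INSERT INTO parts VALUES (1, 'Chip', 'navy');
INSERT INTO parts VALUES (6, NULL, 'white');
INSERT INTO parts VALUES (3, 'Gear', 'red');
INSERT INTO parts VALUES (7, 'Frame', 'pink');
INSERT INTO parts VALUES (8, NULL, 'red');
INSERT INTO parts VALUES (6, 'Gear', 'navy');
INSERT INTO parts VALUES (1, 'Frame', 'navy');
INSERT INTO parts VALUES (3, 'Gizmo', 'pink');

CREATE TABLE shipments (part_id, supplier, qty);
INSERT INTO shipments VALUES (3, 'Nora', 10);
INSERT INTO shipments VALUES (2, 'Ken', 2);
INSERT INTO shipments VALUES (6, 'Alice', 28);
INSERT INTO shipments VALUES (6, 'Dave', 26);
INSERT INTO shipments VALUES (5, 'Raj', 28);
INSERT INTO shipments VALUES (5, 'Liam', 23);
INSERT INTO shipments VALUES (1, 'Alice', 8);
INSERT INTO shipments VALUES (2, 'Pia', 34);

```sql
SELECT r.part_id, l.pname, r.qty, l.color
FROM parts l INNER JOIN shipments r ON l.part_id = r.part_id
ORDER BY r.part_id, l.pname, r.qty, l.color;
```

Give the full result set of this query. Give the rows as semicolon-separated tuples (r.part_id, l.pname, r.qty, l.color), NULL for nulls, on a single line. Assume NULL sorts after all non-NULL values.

(1, Chip, 8, navy); (1, Frame, 8, navy); (3, Gear, 10, red); (3, Gizmo, 10, pink); (6, Gear, 26, navy); (6, Gear, 28, navy); (6, NULL, 26, white); (6, NULL, 28, white)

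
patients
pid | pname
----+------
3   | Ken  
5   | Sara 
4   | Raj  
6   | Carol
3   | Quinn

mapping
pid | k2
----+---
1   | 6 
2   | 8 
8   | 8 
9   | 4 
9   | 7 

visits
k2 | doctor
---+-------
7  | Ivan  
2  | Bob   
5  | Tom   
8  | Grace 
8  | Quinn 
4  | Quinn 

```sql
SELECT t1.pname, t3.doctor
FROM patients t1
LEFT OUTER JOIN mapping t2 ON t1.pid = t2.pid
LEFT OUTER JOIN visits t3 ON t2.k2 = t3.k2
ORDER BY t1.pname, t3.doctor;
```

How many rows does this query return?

Step 1 — t1 LEFT JOIN t2 on pid → 5 row(s).
Then LEFT JOIN `visits t3` on k2: each of those 5 rows is kept; rows whose t2.k2 has no match in t3 get NULL for t3's columns.
Result: 5 row(s).

5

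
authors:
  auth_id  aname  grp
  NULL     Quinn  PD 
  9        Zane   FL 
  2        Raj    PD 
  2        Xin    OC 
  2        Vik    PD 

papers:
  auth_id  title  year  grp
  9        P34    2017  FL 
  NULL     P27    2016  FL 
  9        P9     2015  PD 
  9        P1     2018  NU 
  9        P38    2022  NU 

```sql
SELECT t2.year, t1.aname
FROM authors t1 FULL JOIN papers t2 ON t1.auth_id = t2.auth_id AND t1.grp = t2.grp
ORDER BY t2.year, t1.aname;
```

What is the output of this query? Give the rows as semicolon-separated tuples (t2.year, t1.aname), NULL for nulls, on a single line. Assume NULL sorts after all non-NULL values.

(2015, NULL); (2016, NULL); (2017, Zane); (2018, NULL); (2022, NULL); (NULL, Quinn); (NULL, Raj); (NULL, Vik); (NULL, Xin)

FULL OUTER JOIN keeps every row from both sides; unmatched rows get NULL for the other side's columns.
Matching on t1.auth_id = t2.auth_id AND t1.grp = t2.grp. A NULL in a compared column never satisfies the condition.
- t1 row (auth_id=NULL, grp=PD): no match → kept, t2 columns NULL.
- t1 row (auth_id=9, grp=FL): matches 1 t2 row(s) → 1 output row(s).
- t1 row (auth_id=2, grp=PD): no match → kept, t2 columns NULL.
- t1 row (auth_id=2, grp=OC): no match → kept, t2 columns NULL.
- t1 row (auth_id=2, grp=PD): no match → kept, t2 columns NULL.
- 4 row(s) from t2 found no t1 partner → padded with NULL.
After projecting and ordering:
t2.year | t1.aname
2015 | NULL
2016 | NULL
2017 | Zane
2018 | NULL
2022 | NULL
NULL | Quinn
NULL | Raj
NULL | Vik
NULL | Xin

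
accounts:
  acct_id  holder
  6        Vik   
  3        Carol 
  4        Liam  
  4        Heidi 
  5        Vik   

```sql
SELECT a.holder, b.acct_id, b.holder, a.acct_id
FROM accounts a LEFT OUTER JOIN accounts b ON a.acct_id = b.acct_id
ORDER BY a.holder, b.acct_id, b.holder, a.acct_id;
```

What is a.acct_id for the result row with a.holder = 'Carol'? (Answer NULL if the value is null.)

3

LEFT JOIN keeps every row from `accounts a`; unmatched rows get NULL for `accounts b`'s columns.
Matching on a.acct_id = b.acct_id.
- acct_id=6: 1 matching b row(s), so 1 row(s) emitted.
- acct_id=3: 1 matching b row(s), so 1 row(s) emitted.
- acct_id=4: 2 matching b row(s), so 2 row(s) emitted.
- acct_id=4: 2 matching b row(s), so 2 row(s) emitted.
- acct_id=5: 1 matching b row(s), so 1 row(s) emitted.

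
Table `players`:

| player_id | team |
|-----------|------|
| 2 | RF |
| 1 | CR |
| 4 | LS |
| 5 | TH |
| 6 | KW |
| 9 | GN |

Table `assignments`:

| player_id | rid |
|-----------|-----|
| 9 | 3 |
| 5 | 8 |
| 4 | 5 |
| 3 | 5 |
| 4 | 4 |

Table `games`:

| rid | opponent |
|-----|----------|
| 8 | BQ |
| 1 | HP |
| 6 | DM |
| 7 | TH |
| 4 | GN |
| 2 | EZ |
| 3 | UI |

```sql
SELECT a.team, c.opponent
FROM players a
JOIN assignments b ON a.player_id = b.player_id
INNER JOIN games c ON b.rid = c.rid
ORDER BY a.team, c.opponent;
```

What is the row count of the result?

Step 1 — a INNER JOIN b on player_id → 4 row(s).
Then INNER JOIN `games c` on rid: keep only rows whose b.rid appears in c.
Result: 3 row(s).

3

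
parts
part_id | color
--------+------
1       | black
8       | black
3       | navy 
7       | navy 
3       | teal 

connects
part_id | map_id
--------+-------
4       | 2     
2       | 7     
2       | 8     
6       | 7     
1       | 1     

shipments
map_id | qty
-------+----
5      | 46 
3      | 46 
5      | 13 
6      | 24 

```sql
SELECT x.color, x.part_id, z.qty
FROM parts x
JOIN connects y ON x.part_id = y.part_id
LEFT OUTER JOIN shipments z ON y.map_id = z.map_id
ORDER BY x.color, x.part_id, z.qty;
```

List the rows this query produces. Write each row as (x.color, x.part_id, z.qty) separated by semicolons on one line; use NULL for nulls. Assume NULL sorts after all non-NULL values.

(black, 1, NULL)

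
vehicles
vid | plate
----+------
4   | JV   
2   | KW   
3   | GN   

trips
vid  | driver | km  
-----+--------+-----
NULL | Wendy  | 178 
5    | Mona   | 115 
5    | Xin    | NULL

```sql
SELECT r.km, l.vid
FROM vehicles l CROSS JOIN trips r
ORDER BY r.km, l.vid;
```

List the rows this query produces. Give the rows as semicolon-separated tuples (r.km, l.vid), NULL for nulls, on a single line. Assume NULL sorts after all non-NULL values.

(115, 2); (115, 3); (115, 4); (178, 2); (178, 3); (178, 4); (NULL, 2); (NULL, 3); (NULL, 4)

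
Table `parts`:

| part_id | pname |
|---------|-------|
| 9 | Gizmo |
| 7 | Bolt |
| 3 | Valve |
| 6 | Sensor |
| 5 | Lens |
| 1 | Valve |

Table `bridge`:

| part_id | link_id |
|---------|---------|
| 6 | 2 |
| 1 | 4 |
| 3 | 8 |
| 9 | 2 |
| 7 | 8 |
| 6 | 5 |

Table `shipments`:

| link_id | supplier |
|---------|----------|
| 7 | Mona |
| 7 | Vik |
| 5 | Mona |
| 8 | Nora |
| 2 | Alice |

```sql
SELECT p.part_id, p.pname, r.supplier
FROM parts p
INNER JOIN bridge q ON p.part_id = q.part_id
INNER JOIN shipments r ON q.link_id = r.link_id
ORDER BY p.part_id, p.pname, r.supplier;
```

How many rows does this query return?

Evaluate left to right. First `parts p INNER JOIN bridge q` on part_id: 6 row(s).
Then INNER JOIN `shipments r` on link_id: keep only rows whose q.link_id appears in r.
Result: 5 row(s).

5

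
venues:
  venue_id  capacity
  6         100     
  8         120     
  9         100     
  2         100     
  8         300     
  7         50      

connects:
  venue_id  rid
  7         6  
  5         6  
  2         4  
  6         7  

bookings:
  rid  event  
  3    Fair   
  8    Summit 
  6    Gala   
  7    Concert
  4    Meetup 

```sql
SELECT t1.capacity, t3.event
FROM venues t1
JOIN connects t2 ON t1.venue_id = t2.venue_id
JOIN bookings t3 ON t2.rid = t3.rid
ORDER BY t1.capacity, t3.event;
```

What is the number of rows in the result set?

3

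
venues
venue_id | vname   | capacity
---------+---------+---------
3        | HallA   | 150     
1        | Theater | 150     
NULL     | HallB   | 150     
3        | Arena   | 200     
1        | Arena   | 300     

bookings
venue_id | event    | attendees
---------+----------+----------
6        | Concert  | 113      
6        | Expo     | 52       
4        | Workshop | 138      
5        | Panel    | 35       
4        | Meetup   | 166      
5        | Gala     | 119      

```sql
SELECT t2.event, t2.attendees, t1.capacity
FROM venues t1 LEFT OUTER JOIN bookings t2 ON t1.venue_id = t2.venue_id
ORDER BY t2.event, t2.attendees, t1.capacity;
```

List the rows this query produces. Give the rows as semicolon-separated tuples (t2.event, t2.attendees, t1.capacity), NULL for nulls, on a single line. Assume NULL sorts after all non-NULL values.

LEFT JOIN keeps every row from `venues`; unmatched rows get NULL for `bookings`'s columns.
Matching on t1.venue_id = t2.venue_id. A NULL in a compared column never satisfies the condition.
- t1 row (venue_id=3): no match → kept, t2 columns NULL.
- t1 row (venue_id=1): no match → kept, t2 columns NULL.
- t1 row (venue_id=NULL): no match → kept, t2 columns NULL.
- t1 row (venue_id=3): no match → kept, t2 columns NULL.
- t1 row (venue_id=1): no match → kept, t2 columns NULL.
After projecting and ordering:
t2.event | t2.attendees | t1.capacity
NULL | NULL | 150
NULL | NULL | 150
NULL | NULL | 150
NULL | NULL | 200
NULL | NULL | 300

(NULL, NULL, 150); (NULL, NULL, 150); (NULL, NULL, 150); (NULL, NULL, 200); (NULL, NULL, 300)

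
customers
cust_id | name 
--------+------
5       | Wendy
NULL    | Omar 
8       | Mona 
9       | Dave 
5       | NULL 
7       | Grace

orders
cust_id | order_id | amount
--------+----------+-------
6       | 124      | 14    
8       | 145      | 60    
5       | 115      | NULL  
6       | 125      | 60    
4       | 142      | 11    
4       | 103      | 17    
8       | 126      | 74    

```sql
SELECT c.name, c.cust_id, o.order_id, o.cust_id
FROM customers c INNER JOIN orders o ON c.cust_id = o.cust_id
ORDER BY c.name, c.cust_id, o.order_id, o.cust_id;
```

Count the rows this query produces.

4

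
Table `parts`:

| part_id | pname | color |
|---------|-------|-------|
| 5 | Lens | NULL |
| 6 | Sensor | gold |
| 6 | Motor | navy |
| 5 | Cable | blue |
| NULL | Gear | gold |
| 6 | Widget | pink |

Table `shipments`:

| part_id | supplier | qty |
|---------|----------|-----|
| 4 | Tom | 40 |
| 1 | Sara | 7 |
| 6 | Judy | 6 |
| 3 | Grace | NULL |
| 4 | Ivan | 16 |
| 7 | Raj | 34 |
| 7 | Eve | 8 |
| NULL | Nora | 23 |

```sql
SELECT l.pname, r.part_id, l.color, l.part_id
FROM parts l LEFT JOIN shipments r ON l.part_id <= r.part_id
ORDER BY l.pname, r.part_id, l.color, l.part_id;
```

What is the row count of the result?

16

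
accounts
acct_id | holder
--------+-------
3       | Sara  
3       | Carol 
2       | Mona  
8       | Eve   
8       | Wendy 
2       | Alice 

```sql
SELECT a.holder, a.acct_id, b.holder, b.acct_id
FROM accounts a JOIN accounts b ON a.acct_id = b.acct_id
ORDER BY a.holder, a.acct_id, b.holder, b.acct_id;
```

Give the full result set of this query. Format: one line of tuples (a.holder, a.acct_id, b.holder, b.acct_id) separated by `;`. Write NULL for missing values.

(Alice, 2, Alice, 2); (Alice, 2, Mona, 2); (Carol, 3, Carol, 3); (Carol, 3, Sara, 3); (Eve, 8, Eve, 8); (Eve, 8, Wendy, 8); (Mona, 2, Alice, 2); (Mona, 2, Mona, 2); (Sara, 3, Carol, 3); (Sara, 3, Sara, 3); (Wendy, 8, Eve, 8); (Wendy, 8, Wendy, 8)

INNER JOIN keeps only pairs where the ON condition holds.
Matching on a.acct_id = b.acct_id.
- a (acct_id=3) pairs with 2 row(s) of b.
- a (acct_id=3) pairs with 2 row(s) of b.
- a (acct_id=2) pairs with 2 row(s) of b.
- a (acct_id=8) pairs with 2 row(s) of b.
- a (acct_id=8) pairs with 2 row(s) of b.
- a (acct_id=2) pairs with 2 row(s) of b.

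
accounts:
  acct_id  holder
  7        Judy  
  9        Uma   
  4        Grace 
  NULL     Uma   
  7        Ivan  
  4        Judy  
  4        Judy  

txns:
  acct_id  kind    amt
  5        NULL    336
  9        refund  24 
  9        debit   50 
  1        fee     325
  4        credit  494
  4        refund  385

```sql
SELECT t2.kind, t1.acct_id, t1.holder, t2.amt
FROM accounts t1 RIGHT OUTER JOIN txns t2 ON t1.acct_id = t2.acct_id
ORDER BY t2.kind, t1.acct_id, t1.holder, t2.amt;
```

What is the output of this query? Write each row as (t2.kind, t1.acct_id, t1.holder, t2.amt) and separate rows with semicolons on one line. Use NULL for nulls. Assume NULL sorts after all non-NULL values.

RIGHT JOIN keeps every row from `txns`; unmatched rows get NULL for `accounts`'s columns.
Matching on t1.acct_id = t2.acct_id. A NULL in a compared column never satisfies the condition.
Matched pairs: 8; unmatched t2 rows kept: 2.

(credit, 4, Grace, 494); (credit, 4, Judy, 494); (credit, 4, Judy, 494); (debit, 9, Uma, 50); (fee, NULL, NULL, 325); (refund, 4, Grace, 385); (refund, 4, Judy, 385); (refund, 4, Judy, 385); (refund, 9, Uma, 24); (NULL, NULL, NULL, 336)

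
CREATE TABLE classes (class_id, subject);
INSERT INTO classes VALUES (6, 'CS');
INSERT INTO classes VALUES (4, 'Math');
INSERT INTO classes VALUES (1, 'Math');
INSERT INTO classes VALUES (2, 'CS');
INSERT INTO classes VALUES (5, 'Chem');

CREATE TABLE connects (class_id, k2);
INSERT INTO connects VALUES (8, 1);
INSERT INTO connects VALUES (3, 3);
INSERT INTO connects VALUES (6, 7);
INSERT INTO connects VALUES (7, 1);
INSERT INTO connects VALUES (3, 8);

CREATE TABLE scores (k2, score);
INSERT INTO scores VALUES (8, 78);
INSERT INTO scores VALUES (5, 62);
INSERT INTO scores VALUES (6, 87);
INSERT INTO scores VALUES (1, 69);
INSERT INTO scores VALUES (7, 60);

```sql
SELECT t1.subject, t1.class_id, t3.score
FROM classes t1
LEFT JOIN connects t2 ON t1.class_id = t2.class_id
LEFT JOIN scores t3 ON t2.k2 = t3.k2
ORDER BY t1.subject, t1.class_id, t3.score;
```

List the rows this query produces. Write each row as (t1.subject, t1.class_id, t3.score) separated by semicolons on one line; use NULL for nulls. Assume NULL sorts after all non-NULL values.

(CS, 2, NULL); (CS, 6, 60); (Chem, 5, NULL); (Math, 1, NULL); (Math, 4, NULL)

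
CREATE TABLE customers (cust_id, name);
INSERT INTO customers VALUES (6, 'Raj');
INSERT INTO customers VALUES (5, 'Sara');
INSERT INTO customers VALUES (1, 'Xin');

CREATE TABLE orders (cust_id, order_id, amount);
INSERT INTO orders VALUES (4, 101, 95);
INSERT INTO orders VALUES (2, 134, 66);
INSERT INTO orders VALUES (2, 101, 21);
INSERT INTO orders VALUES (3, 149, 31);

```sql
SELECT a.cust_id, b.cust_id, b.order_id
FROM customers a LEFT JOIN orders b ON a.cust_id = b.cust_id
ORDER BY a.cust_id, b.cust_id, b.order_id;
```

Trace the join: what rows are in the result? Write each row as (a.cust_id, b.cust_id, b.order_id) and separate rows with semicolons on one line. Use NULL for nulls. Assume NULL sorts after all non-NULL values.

(1, NULL, NULL); (5, NULL, NULL); (6, NULL, NULL)

LEFT JOIN keeps every row from `customers`; unmatched rows get NULL for `orders`'s columns.
Matching on a.cust_id = b.cust_id.
- a[0] cust_id=6 → no match; kept with NULLs on the b side.
- a[1] cust_id=5 → no match; kept with NULLs on the b side.
- a[2] cust_id=1 → no match; kept with NULLs on the b side.
After projecting and ordering:
a.cust_id | b.cust_id | b.order_id
1 | NULL | NULL
5 | NULL | NULL
6 | NULL | NULL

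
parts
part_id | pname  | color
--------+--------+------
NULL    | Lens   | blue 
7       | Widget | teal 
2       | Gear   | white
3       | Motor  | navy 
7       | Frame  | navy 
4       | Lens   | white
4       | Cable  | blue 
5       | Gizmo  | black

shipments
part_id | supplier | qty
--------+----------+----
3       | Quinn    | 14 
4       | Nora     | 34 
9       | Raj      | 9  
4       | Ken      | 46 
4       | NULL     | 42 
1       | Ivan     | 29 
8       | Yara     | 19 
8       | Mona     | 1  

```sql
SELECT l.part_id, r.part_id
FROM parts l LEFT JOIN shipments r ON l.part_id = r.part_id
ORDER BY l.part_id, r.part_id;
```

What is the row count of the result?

12

LEFT JOIN keeps every row from `parts`; unmatched rows get NULL for `shipments`'s columns.
Matching on l.part_id = r.part_id. A NULL in a compared column never satisfies the condition.
- l (part_id=NULL) has no partner → padded with NULL.
- l (part_id=7) has no partner → padded with NULL.
- l (part_id=2) has no partner → padded with NULL.
- l (part_id=3) pairs with 1 row(s) of r.
- l (part_id=7) has no partner → padded with NULL.
- l (part_id=4) pairs with 3 row(s) of r.
- l (part_id=4) pairs with 3 row(s) of r.
- l (part_id=5) has no partner → padded with NULL.
Total: 7 matched + 5 padded = 12 rows.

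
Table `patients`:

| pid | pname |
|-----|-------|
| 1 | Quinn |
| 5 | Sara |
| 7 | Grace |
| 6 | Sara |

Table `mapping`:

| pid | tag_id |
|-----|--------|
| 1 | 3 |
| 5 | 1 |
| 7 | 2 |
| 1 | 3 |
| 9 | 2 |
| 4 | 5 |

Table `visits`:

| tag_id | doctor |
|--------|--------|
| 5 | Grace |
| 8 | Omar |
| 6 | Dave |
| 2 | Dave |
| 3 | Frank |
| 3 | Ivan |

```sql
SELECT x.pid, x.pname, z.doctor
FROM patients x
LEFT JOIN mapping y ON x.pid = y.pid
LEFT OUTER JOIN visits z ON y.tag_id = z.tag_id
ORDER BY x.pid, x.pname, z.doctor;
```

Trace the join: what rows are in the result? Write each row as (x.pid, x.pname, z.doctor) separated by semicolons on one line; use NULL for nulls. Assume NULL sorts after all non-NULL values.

(1, Quinn, Frank); (1, Quinn, Frank); (1, Quinn, Ivan); (1, Quinn, Ivan); (5, Sara, NULL); (6, Sara, NULL); (7, Grace, Dave)

Joins associate left-to-right: patients LEFT JOIN mapping on pid gives 5 intermediate row(s).
Then LEFT JOIN `visits z` on tag_id: each of those 5 rows is kept; rows whose y.tag_id has no match in z get NULL for z's columns.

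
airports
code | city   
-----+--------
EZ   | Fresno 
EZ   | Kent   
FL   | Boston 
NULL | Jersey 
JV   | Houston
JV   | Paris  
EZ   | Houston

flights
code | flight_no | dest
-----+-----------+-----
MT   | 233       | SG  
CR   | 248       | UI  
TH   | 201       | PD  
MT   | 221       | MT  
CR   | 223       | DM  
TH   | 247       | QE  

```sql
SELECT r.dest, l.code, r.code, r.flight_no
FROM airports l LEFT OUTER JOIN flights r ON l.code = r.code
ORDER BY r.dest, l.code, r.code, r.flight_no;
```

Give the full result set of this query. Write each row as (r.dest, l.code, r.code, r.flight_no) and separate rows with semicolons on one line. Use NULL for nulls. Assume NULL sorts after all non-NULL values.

LEFT JOIN keeps every row from `airports`; unmatched rows get NULL for `flights`'s columns.
Matching on l.code = r.code. A NULL in a compared column never satisfies the condition.
- l row (code=EZ): no match → kept, r columns NULL.
- l row (code=EZ): no match → kept, r columns NULL.
- l row (code=FL): no match → kept, r columns NULL.
- l row (code=NULL): no match → kept, r columns NULL.
- l row (code=JV): no match → kept, r columns NULL.
- l row (code=JV): no match → kept, r columns NULL.
- l row (code=EZ): no match → kept, r columns NULL.
After projecting and ordering:
r.dest | l.code | r.code | r.flight_no
NULL | EZ | NULL | NULL
NULL | EZ | NULL | NULL
NULL | EZ | NULL | NULL
NULL | FL | NULL | NULL
NULL | JV | NULL | NULL
NULL | JV | NULL | NULL
NULL | NULL | NULL | NULL

(NULL, EZ, NULL, NULL); (NULL, EZ, NULL, NULL); (NULL, EZ, NULL, NULL); (NULL, FL, NULL, NULL); (NULL, JV, NULL, NULL); (NULL, JV, NULL, NULL); (NULL, NULL, NULL, NULL)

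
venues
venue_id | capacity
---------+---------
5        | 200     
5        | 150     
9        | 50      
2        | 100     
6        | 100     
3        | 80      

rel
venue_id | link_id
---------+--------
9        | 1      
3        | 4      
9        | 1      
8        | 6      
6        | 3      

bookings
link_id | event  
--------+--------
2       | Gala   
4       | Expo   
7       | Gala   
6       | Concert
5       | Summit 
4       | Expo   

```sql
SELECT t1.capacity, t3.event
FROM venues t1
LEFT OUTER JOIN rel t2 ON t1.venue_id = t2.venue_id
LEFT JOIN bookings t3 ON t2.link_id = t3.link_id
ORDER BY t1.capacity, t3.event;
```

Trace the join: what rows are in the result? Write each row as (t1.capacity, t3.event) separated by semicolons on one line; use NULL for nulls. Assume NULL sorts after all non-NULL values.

(50, NULL); (50, NULL); (80, Expo); (80, Expo); (100, NULL); (100, NULL); (150, NULL); (200, NULL)

Joins associate left-to-right: venues LEFT JOIN rel on venue_id gives 7 intermediate row(s).
Then LEFT JOIN `bookings t3` on link_id: each of those 7 rows is kept; rows whose t2.link_id has no match in t3 get NULL for t3's columns.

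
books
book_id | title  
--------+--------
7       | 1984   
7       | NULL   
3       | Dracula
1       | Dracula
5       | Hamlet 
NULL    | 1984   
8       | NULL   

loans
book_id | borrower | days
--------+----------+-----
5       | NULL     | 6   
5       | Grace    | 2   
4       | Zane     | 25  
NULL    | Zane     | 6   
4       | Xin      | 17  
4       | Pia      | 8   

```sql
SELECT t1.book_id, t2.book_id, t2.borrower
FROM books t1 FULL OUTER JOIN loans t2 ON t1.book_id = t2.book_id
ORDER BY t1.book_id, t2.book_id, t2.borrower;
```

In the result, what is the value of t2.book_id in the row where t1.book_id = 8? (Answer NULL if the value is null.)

NULL

FULL OUTER JOIN keeps every row from both sides; unmatched rows get NULL for the other side's columns.
Matching on t1.book_id = t2.book_id. A NULL in a compared column never satisfies the condition.
- t1[0] book_id=7 → no match; kept with NULLs on the t2 side.
- t1[1] book_id=7 → no match; kept with NULLs on the t2 side.
- t1[2] book_id=3 → no match; kept with NULLs on the t2 side.
- t1[3] book_id=1 → no match; kept with NULLs on the t2 side.
- t1[4] book_id=5 → 2 match(es) in t2 → 2 row(s).
- t1[5] book_id=NULL → no match; kept with NULLs on the t2 side.
- t1[6] book_id=8 → no match; kept with NULLs on the t2 side.
- 4 row(s) from t2 found no t1 partner → padded with NULL.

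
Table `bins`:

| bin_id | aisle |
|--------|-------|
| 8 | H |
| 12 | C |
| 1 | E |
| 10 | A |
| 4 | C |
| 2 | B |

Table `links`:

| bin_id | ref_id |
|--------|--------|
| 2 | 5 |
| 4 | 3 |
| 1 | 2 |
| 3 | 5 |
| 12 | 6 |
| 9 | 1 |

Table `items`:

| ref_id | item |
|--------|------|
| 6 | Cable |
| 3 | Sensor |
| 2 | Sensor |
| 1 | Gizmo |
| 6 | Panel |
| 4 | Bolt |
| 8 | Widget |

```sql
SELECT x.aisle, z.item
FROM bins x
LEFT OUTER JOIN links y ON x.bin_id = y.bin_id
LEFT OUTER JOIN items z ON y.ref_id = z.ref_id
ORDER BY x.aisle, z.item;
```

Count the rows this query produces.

7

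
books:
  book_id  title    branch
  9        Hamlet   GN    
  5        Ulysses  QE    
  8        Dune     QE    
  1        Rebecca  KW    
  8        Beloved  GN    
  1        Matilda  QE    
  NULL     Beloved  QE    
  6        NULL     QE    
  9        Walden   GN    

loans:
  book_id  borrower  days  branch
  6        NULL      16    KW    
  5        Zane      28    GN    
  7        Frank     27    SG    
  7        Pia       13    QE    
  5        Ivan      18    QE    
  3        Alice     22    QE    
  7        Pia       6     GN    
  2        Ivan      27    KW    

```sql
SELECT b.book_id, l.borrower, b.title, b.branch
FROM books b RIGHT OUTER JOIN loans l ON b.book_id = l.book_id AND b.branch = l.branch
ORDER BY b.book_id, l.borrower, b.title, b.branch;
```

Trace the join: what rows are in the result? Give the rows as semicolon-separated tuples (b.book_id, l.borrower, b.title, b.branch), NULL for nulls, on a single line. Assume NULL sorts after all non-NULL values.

(5, Ivan, Ulysses, QE); (NULL, Alice, NULL, NULL); (NULL, Frank, NULL, NULL); (NULL, Ivan, NULL, NULL); (NULL, Pia, NULL, NULL); (NULL, Pia, NULL, NULL); (NULL, Zane, NULL, NULL); (NULL, NULL, NULL, NULL)

RIGHT JOIN keeps every row from `loans`; unmatched rows get NULL for `books`'s columns.
Matching on b.book_id = l.book_id AND b.branch = l.branch. A NULL in a compared column never satisfies the condition.
- book_id=9, branch=GN: no matching l row.
- book_id=5, branch=QE: 1 matching l row(s), so 1 row(s) emitted.
- book_id=8, branch=QE: no matching l row.
- book_id=1, branch=KW: no matching l row.
- book_id=8, branch=GN: no matching l row.
- book_id=1, branch=QE: no matching l row.
- book_id=NULL, branch=QE: no matching l row.
- book_id=6, branch=QE: no matching l row.
- book_id=9, branch=GN: no matching l row.
- 7 row(s) from l found no b partner → padded with NULL.
After projecting and ordering:
b.book_id | l.borrower | b.title | b.branch
5 | Ivan | Ulysses | QE
NULL | Alice | NULL | NULL
NULL | Frank | NULL | NULL
NULL | Ivan | NULL | NULL
NULL | Pia | NULL | NULL
NULL | Pia | NULL | NULL
NULL | Zane | NULL | NULL
NULL | NULL | NULL | NULL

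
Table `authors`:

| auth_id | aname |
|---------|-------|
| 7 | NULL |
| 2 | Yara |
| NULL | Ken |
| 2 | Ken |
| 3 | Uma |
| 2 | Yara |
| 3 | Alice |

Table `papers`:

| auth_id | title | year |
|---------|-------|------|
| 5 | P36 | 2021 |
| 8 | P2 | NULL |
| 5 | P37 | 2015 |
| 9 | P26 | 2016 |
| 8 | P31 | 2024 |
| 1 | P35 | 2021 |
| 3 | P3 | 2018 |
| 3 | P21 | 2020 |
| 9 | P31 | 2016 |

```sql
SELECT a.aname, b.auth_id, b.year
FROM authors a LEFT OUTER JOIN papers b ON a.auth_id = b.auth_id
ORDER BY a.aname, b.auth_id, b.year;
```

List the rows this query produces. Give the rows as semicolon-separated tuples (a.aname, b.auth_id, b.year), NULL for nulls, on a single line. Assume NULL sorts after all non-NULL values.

(Alice, 3, 2018); (Alice, 3, 2020); (Ken, NULL, NULL); (Ken, NULL, NULL); (Uma, 3, 2018); (Uma, 3, 2020); (Yara, NULL, NULL); (Yara, NULL, NULL); (NULL, NULL, NULL)

LEFT JOIN keeps every row from `authors`; unmatched rows get NULL for `papers`'s columns.
Matching on a.auth_id = b.auth_id. A NULL in a compared column never satisfies the condition.
- a[0] auth_id=7 → no match; kept with NULLs on the b side.
- a[1] auth_id=2 → no match; kept with NULLs on the b side.
- a[2] auth_id=NULL → no match; kept with NULLs on the b side.
- a[3] auth_id=2 → no match; kept with NULLs on the b side.
- a[4] auth_id=3 → 2 match(es) in b → 2 row(s).
- a[5] auth_id=2 → no match; kept with NULLs on the b side.
- a[6] auth_id=3 → 2 match(es) in b → 2 row(s).
After projecting and ordering:
a.aname | b.auth_id | b.year
Alice | 3 | 2018
Alice | 3 | 2020
Ken | NULL | NULL
Ken | NULL | NULL
Uma | 3 | 2018
Uma | 3 | 2020
Yara | NULL | NULL
Yara | NULL | NULL
NULL | NULL | NULL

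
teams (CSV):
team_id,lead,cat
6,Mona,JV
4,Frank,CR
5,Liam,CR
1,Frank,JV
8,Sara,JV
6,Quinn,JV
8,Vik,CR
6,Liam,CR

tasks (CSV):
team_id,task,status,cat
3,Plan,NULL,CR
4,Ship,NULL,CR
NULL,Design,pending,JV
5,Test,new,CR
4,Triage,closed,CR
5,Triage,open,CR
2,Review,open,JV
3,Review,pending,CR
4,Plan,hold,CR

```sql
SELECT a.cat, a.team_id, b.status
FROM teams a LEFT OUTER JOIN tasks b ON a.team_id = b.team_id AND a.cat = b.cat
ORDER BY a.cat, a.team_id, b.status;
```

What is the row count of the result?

11

LEFT JOIN keeps every row from `teams`; unmatched rows get NULL for `tasks`'s columns.
Matching on a.team_id = b.team_id AND a.cat = b.cat. A NULL in a compared column never satisfies the condition.
- team_id=6, cat=JV: no b row matches, row kept with b columns NULL.
- team_id=4, cat=CR: 3 matching b row(s), so 3 row(s) emitted.
- team_id=5, cat=CR: 2 matching b row(s), so 2 row(s) emitted.
- team_id=1, cat=JV: no b row matches, row kept with b columns NULL.
- team_id=8, cat=JV: no b row matches, row kept with b columns NULL.
- team_id=6, cat=JV: no b row matches, row kept with b columns NULL.
- team_id=8, cat=CR: no b row matches, row kept with b columns NULL.
- team_id=6, cat=CR: no b row matches, row kept with b columns NULL.
Total: 5 matched + 6 padded = 11 rows.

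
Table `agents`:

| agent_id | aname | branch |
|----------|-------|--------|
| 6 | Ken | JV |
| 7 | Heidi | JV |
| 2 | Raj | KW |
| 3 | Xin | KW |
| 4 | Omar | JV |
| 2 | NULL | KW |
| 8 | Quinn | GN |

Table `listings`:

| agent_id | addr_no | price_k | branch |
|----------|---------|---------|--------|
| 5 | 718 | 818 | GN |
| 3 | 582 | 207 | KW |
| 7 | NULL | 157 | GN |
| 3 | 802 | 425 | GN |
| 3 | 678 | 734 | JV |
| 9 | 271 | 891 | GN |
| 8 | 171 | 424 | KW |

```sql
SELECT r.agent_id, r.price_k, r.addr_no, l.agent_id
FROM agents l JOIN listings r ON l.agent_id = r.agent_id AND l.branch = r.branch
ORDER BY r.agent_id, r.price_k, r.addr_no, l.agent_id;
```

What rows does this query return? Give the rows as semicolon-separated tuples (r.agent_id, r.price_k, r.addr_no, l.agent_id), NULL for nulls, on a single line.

INNER JOIN keeps only pairs where the ON condition holds.
Matching on l.agent_id = r.agent_id AND l.branch = r.branch.
- l row (agent_id=6, branch=JV): no match → dropped.
- l row (agent_id=7, branch=JV): no match → dropped.
- l row (agent_id=2, branch=KW): no match → dropped.
- l row (agent_id=3, branch=KW): matches 1 r row(s) → 1 output row(s).
- l row (agent_id=4, branch=JV): no match → dropped.
- l row (agent_id=2, branch=KW): no match → dropped.
- l row (agent_id=8, branch=GN): no match → dropped.
After projecting and ordering:
r.agent_id | r.price_k | r.addr_no | l.agent_id
3 | 207 | 582 | 3

(3, 207, 582, 3)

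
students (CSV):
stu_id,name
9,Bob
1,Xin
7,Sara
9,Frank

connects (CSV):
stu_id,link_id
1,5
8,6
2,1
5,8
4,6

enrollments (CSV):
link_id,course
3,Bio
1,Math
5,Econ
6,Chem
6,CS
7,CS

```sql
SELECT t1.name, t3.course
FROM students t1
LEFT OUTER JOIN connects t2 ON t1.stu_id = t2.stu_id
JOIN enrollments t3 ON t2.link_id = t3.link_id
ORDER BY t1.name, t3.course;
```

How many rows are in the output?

1

Joins associate left-to-right: students LEFT JOIN connects on stu_id gives 4 intermediate row(s).
Then INNER JOIN `enrollments t3` on link_id: keep only rows whose t2.link_id appears in t3.
Result: 1 row(s).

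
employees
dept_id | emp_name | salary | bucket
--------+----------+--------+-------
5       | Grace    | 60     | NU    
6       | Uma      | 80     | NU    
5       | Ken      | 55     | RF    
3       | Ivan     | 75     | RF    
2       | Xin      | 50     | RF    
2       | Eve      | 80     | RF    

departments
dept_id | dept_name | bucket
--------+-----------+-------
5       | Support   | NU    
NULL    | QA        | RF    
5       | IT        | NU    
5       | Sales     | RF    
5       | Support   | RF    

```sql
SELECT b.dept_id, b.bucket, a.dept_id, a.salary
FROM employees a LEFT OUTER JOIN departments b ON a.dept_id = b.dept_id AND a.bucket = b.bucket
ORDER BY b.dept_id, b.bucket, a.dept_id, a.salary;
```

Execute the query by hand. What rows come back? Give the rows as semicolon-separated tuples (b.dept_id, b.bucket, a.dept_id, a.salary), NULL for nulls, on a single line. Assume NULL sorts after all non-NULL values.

(5, NU, 5, 60); (5, NU, 5, 60); (5, RF, 5, 55); (5, RF, 5, 55); (NULL, NULL, 2, 50); (NULL, NULL, 2, 80); (NULL, NULL, 3, 75); (NULL, NULL, 6, 80)

LEFT JOIN keeps every row from `employees`; unmatched rows get NULL for `departments`'s columns.
Matching on a.dept_id = b.dept_id AND a.bucket = b.bucket. A NULL in a compared column never satisfies the condition.
- dept_id=5, bucket=NU: 2 matching b row(s), so 2 row(s) emitted.
- dept_id=6, bucket=NU: no b row matches, row kept with b columns NULL.
- dept_id=5, bucket=RF: 2 matching b row(s), so 2 row(s) emitted.
- dept_id=3, bucket=RF: no b row matches, row kept with b columns NULL.
- dept_id=2, bucket=RF: no b row matches, row kept with b columns NULL.
- dept_id=2, bucket=RF: no b row matches, row kept with b columns NULL.
After projecting and ordering:
b.dept_id | b.bucket | a.dept_id | a.salary
5 | NU | 5 | 60
5 | NU | 5 | 60
5 | RF | 5 | 55
5 | RF | 5 | 55
NULL | NULL | 2 | 50
NULL | NULL | 2 | 80
NULL | NULL | 3 | 75
NULL | NULL | 6 | 80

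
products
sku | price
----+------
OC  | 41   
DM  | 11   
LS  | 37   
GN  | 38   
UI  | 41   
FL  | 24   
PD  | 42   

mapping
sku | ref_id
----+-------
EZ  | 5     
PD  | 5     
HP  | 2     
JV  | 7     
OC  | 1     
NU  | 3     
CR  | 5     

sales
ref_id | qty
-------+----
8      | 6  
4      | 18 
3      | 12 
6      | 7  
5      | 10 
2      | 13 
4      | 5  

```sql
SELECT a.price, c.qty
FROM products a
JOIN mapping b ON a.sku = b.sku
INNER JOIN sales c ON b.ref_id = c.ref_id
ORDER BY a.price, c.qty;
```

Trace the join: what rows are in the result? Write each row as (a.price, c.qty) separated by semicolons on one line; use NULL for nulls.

Step 1 — a INNER JOIN b on sku → 2 row(s).
Then INNER JOIN `sales c` on ref_id: keep only rows whose b.ref_id appears in c.

(42, 10)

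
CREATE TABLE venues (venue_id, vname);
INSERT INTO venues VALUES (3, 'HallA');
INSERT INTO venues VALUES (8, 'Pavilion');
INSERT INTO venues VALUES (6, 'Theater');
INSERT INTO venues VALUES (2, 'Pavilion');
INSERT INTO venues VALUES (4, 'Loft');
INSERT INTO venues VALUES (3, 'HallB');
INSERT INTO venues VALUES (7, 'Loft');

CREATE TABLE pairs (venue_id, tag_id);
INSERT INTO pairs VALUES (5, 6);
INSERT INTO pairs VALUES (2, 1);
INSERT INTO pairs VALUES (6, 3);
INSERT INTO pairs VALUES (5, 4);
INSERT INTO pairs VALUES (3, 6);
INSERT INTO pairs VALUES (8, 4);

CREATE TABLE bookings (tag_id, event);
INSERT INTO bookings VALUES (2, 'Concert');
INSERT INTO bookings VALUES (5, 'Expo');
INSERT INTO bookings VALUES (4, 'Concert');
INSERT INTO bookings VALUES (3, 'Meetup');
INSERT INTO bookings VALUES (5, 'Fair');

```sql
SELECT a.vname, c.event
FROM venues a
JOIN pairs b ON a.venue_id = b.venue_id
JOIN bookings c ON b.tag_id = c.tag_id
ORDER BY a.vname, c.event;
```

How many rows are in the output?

2

Step 1 — a INNER JOIN b on venue_id → 5 row(s).
Then INNER JOIN `bookings c` on tag_id: keep only rows whose b.tag_id appears in c.
Result: 2 row(s).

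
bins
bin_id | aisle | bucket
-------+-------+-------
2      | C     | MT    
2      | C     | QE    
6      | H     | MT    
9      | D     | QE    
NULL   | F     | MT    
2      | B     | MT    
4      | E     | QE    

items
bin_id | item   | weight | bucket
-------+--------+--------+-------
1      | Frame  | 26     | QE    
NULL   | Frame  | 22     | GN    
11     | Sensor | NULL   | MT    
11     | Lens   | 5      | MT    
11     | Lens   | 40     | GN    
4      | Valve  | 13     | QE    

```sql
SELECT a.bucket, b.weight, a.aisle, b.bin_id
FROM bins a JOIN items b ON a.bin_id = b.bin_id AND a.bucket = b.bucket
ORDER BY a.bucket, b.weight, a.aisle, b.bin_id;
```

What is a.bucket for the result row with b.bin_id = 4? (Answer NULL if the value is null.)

QE

INNER JOIN keeps only pairs where the ON condition holds.
Matching on a.bin_id = b.bin_id AND a.bucket = b.bucket. A NULL in a compared column never satisfies the condition.
Matched pairs: 1.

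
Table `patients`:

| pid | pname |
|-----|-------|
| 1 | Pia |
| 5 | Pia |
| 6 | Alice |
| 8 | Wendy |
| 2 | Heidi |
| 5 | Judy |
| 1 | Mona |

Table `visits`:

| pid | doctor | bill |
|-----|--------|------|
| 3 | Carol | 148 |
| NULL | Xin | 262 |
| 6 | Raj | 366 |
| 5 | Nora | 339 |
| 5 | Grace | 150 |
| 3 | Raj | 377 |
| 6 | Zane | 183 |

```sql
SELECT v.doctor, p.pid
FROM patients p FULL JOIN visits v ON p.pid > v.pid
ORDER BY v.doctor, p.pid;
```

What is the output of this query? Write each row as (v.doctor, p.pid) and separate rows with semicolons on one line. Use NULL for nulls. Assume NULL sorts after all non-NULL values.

(Carol, 5); (Carol, 5); (Carol, 6); (Carol, 8); (Grace, 6); (Grace, 8); (Nora, 6); (Nora, 8); (Raj, 5); (Raj, 5); (Raj, 6); (Raj, 8); (Raj, 8); (Xin, NULL); (Zane, 8); (NULL, 1); (NULL, 1); (NULL, 2)

FULL OUTER JOIN keeps every row from both sides; unmatched rows get NULL for the other side's columns.
Matching on p.pid > v.pid. A NULL in a compared column never satisfies the condition.
- p[0] pid=1 → no match; kept with NULLs on the v side.
- p[1] pid=5 → 2 match(es) in v → 2 row(s).
- p[2] pid=6 → 4 match(es) in v → 4 row(s).
- p[3] pid=8 → 6 match(es) in v → 6 row(s).
- p[4] pid=2 → no match; kept with NULLs on the v side.
- p[5] pid=5 → 2 match(es) in v → 2 row(s).
- p[6] pid=1 → no match; kept with NULLs on the v side.
- plus 1 unmatched v row(s), each kept with NULL p columns.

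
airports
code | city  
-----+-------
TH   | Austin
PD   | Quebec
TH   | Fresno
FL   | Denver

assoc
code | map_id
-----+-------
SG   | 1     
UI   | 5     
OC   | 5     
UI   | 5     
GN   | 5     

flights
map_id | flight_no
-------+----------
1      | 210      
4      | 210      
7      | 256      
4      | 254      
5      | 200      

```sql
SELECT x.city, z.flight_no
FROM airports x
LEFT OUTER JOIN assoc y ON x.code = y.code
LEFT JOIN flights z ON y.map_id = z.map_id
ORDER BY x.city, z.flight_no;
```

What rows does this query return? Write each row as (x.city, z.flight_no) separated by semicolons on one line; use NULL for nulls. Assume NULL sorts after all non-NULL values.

(Austin, NULL); (Denver, NULL); (Fresno, NULL); (Quebec, NULL)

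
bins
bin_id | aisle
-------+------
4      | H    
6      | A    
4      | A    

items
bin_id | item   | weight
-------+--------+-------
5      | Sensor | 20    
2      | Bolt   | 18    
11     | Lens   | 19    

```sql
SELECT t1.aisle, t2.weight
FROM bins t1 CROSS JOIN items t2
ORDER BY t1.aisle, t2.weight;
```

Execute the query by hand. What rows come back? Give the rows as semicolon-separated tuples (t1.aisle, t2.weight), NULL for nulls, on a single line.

(A, 18); (A, 18); (A, 19); (A, 19); (A, 20); (A, 20); (H, 18); (H, 19); (H, 20)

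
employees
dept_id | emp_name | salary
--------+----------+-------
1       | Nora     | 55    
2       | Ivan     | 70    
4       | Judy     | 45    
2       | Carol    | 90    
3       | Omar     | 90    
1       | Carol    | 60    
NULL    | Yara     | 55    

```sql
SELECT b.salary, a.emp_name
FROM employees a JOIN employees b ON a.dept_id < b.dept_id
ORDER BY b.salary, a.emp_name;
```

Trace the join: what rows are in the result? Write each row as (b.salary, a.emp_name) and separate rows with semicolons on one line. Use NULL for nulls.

(45, Carol); (45, Carol); (45, Ivan); (45, Nora); (45, Omar); (70, Carol); (70, Nora); (90, Carol); (90, Carol); (90, Carol); (90, Ivan); (90, Nora); (90, Nora)

INNER JOIN keeps only pairs where the ON condition holds.
Matching on a.dept_id < b.dept_id. A NULL in a compared column never satisfies the condition.
Matched pairs: 13.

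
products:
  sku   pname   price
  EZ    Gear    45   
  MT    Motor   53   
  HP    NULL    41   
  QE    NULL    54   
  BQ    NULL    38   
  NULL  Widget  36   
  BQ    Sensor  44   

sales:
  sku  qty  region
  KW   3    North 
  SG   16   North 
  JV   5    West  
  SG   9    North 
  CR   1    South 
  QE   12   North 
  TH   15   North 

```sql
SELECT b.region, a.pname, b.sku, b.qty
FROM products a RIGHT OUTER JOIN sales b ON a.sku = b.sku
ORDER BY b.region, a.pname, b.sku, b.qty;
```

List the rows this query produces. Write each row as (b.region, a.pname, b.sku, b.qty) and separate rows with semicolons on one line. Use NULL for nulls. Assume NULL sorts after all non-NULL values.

(North, NULL, KW, 3); (North, NULL, QE, 12); (North, NULL, SG, 9); (North, NULL, SG, 16); (North, NULL, TH, 15); (South, NULL, CR, 1); (West, NULL, JV, 5)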